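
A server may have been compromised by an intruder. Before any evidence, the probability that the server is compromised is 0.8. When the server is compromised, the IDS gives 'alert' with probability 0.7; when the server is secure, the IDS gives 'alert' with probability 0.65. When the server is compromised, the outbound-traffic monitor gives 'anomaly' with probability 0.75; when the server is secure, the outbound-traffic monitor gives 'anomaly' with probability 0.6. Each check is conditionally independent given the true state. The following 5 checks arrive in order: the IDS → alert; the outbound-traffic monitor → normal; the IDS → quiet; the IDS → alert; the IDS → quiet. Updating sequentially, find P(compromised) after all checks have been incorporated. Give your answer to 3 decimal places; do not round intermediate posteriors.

0.681

After the IDS='alert': P(compromised) = 0.7·0.8000 / (0.7·0.8000 + 0.65·0.2000) ≈ 0.8116
After the outbound-traffic monitor='normal': P(compromised) = 0.25·0.8116 / (0.25·0.8116 + 0.4·0.1884) ≈ 0.7292
After the IDS='quiet': P(compromised) = 0.3·0.7292 / (0.3·0.7292 + 0.35·0.2708) ≈ 0.6977
After the IDS='alert': P(compromised) = 0.7·0.6977 / (0.7·0.6977 + 0.65·0.3023) ≈ 0.7131
After the IDS='quiet': P(compromised) = 0.3·0.7131 / (0.3·0.7131 + 0.35·0.2869) ≈ 0.6805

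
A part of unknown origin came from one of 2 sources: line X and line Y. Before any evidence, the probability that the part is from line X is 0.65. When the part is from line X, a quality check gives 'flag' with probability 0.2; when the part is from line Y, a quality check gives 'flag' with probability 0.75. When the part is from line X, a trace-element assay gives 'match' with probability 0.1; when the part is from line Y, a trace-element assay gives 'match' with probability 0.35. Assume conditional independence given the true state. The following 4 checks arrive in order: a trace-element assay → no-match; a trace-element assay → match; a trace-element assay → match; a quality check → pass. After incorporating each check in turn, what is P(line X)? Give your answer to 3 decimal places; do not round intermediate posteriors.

0.402

After a trace-element assay='no-match': P(line X) = 0.9·0.6500 / (0.9·0.6500 + 0.65·0.3500) ≈ 0.7200
After a trace-element assay='match': P(line X) = 0.1·0.7200 / (0.1·0.7200 + 0.35·0.2800) ≈ 0.4235
After a trace-element assay='match': P(line X) = 0.1·0.4235 / (0.1·0.4235 + 0.35·0.5765) ≈ 0.1735
After a quality check='pass': P(line X) = 0.8·0.1735 / (0.8·0.1735 + 0.25·0.8265) ≈ 0.4018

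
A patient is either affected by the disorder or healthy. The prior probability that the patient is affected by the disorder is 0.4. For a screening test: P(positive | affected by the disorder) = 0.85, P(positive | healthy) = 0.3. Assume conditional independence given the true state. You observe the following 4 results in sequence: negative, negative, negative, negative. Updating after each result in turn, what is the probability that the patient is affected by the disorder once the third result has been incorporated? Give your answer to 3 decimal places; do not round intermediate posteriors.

After 'negative': P(affected) = 0.15·0.4000 / (0.15·0.4000 + 0.7·0.6000) ≈ 0.1250
After 'negative': P(affected) = 0.15·0.1250 / (0.15·0.1250 + 0.7·0.8750) ≈ 0.0297
After 'negative': P(affected) = 0.15·0.0297 / (0.15·0.0297 + 0.7·0.9703) ≈ 0.0065

0.007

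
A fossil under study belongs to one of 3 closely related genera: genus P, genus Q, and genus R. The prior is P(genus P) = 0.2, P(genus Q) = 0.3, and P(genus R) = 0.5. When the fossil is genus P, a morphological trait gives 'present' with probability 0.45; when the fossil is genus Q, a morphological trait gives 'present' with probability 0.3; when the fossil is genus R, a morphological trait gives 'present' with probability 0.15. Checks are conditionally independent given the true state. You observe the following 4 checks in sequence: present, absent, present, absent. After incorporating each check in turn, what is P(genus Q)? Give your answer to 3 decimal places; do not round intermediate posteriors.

After 'present': normaliser = 0.45·0.2000 + 0.3·0.3000 + 0.15·0.5000; P(genus P) ≈ 0.3529, P(genus Q) ≈ 0.3529, P(genus R) ≈ 0.2941
After 'absent': normaliser = 0.55·0.3529 + 0.7·0.3529 + 0.85·0.2941; P(genus P) ≈ 0.2809, P(genus Q) ≈ 0.3574, P(genus R) ≈ 0.3617
After 'present': normaliser = 0.45·0.2809 + 0.3·0.3574 + 0.15·0.3617; P(genus P) ≈ 0.4390, P(genus Q) ≈ 0.3725, P(genus R) ≈ 0.1885
After 'absent': normaliser = 0.55·0.4390 + 0.7·0.3725 + 0.85·0.1885; P(genus P) ≈ 0.3645, P(genus Q) ≈ 0.3936, P(genus R) ≈ 0.2418

0.394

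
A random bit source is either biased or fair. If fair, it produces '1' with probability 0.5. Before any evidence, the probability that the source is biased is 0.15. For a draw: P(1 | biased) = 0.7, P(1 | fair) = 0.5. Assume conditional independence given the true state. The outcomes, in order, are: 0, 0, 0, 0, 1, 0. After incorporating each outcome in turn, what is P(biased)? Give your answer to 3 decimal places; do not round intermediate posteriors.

After '0': P(biased) = 0.3·0.1500 / (0.3·0.1500 + 0.5·0.8500) ≈ 0.0957
After '0': P(biased) = 0.3·0.0957 / (0.3·0.0957 + 0.5·0.9043) ≈ 0.0597
After '0': P(biased) = 0.3·0.0597 / (0.3·0.0597 + 0.5·0.9403) ≈ 0.0367
After '0': P(biased) = 0.3·0.0367 / (0.3·0.0367 + 0.5·0.9633) ≈ 0.0224
After '1': P(biased) = 0.7·0.0224 / (0.7·0.0224 + 0.5·0.9776) ≈ 0.0310
After '0': P(biased) = 0.3·0.0310 / (0.3·0.0310 + 0.5·0.9690) ≈ 0.0188

0.019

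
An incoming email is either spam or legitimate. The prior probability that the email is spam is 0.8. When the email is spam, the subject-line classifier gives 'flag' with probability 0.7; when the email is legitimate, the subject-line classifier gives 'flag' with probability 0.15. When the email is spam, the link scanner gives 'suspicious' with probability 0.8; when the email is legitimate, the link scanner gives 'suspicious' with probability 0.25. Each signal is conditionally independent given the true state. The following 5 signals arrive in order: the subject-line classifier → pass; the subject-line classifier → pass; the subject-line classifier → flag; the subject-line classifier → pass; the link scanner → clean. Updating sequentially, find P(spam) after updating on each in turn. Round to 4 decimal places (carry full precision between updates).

0.1796

Apply Bayes' rule sequentially, carrying P(spam) forward.
After the subject-line classifier='pass': P(spam) = 0.3·0.8000 / (0.3·0.8000 + 0.85·0.2000) ≈ 0.5854
After the subject-line classifier='pass': P(spam) = 0.3·0.5854 / (0.3·0.5854 + 0.85·0.4146) ≈ 0.3326
After the subject-line classifier='flag': P(spam) = 0.7·0.3326 / (0.7·0.3326 + 0.15·0.6674) ≈ 0.6993
After the subject-line classifier='pass': P(spam) = 0.3·0.6993 / (0.3·0.6993 + 0.85·0.3007) ≈ 0.4508
After the link scanner='clean': P(spam) = 0.2·0.4508 / (0.2·0.4508 + 0.75·0.5492) ≈ 0.1796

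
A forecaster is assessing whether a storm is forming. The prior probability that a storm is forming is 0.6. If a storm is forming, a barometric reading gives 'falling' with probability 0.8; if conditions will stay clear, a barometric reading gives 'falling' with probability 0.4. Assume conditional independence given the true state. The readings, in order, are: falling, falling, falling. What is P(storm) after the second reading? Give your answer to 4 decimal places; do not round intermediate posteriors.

0.8571

After 'falling': P(storm) = 0.8·0.6000 / (0.8·0.6000 + 0.4·0.4000) ≈ 0.7500
After 'falling': P(storm) = 0.8·0.7500 / (0.8·0.7500 + 0.4·0.2500) ≈ 0.8571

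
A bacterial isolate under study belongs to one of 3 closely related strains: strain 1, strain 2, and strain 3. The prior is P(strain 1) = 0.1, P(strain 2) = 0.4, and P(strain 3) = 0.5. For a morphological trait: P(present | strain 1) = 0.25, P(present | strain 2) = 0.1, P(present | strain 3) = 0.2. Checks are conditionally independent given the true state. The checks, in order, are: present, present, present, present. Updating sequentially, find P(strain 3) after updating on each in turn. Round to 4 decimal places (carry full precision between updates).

After 'present': normaliser = 0.25·0.1000 + 0.1·0.4000 + 0.2·0.5000; P(strain 1) ≈ 0.1515, P(strain 2) ≈ 0.2424, P(strain 3) ≈ 0.6061
After 'present': normaliser = 0.25·0.1515 + 0.1·0.2424 + 0.2·0.6061; P(strain 1) ≈ 0.2066, P(strain 2) ≈ 0.1322, P(strain 3) ≈ 0.6612
After 'present': normaliser = 0.25·0.2066 + 0.1·0.1322 + 0.2·0.6612; P(strain 1) ≈ 0.2621, P(strain 2) ≈ 0.0671, P(strain 3) ≈ 0.6709
After 'present': normaliser = 0.25·0.2621 + 0.1·0.0671 + 0.2·0.6709; P(strain 1) ≈ 0.3174, P(strain 2) ≈ 0.0325, P(strain 3) ≈ 0.6501

0.6501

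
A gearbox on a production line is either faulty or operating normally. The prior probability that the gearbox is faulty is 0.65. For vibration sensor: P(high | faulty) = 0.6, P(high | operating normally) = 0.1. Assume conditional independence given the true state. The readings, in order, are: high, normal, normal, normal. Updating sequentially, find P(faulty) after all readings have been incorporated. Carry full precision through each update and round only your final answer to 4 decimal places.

0.4945

After 'high': P(faulty) = 0.6·0.6500 / (0.6·0.6500 + 0.1·0.3500) ≈ 0.9176
After 'normal': P(faulty) = 0.4·0.9176 / (0.4·0.9176 + 0.9·0.0824) ≈ 0.8320
After 'normal': P(faulty) = 0.4·0.8320 / (0.4·0.8320 + 0.9·0.1680) ≈ 0.6876
After 'normal': P(faulty) = 0.4·0.6876 / (0.4·0.6876 + 0.9·0.3124) ≈ 0.4945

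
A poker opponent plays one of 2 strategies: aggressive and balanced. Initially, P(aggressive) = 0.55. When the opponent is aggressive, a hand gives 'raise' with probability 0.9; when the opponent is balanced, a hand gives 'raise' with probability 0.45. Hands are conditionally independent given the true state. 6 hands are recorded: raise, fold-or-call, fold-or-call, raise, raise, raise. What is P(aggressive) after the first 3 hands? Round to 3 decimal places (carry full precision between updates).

0.075

After 'raise': P(aggressive) = 0.9·0.5500 / (0.9·0.5500 + 0.45·0.4500) ≈ 0.7097
After 'fold-or-call': P(aggressive) = 0.1·0.7097 / (0.1·0.7097 + 0.55·0.2903) ≈ 0.3077
After 'fold-or-call': P(aggressive) = 0.1·0.3077 / (0.1·0.3077 + 0.55·0.6923) ≈ 0.0748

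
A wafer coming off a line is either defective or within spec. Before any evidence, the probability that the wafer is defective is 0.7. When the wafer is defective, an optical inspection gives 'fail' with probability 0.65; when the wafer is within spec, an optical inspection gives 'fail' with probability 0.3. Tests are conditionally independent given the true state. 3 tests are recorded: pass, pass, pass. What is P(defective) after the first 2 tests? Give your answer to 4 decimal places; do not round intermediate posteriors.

After 'pass': P(defective) = 0.35·0.7000 / (0.35·0.7000 + 0.7·0.3000) ≈ 0.5385
After 'pass': P(defective) = 0.35·0.5385 / (0.35·0.5385 + 0.7·0.4615) ≈ 0.3684

0.3684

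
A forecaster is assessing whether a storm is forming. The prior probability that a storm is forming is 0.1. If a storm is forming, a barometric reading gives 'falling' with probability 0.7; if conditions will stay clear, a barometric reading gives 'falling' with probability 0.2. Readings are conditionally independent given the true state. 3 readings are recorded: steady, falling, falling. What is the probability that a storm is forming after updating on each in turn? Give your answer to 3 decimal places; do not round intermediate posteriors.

After 'steady': P(storm) = 0.3·0.1000 / (0.3·0.1000 + 0.8·0.9000) ≈ 0.0400
After 'falling': P(storm) = 0.7·0.0400 / (0.7·0.0400 + 0.2·0.9600) ≈ 0.1273
After 'falling': P(storm) = 0.7·0.1273 / (0.7·0.1273 + 0.2·0.8727) ≈ 0.3379

0.338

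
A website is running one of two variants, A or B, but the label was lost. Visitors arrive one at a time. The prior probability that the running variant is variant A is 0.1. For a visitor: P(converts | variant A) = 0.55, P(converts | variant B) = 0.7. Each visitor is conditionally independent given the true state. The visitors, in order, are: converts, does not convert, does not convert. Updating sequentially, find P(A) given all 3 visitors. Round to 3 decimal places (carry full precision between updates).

After 'converts': P(A) = 0.55·0.1000 / (0.55·0.1000 + 0.7·0.9000) ≈ 0.0803
After 'does not convert': P(A) = 0.45·0.0803 / (0.45·0.0803 + 0.3·0.9197) ≈ 0.1158
After 'does not convert': P(A) = 0.45·0.1158 / (0.45·0.1158 + 0.3·0.8842) ≈ 0.1642

0.164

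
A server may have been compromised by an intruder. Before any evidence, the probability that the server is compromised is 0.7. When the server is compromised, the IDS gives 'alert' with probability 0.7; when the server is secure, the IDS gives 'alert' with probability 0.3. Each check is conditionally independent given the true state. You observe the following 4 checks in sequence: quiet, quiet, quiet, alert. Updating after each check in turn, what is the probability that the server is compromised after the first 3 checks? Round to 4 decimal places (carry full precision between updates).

Each posterior becomes the prior for the next update.
After 'quiet': P(compromised) = 0.3·0.7000 / (0.3·0.7000 + 0.7·0.3000) ≈ 0.5000
After 'quiet': P(compromised) = 0.3·0.5000 / (0.3·0.5000 + 0.7·0.5000) ≈ 0.3000
After 'quiet': P(compromised) = 0.3·0.3000 / (0.3·0.3000 + 0.7·0.7000) ≈ 0.1552

0.1552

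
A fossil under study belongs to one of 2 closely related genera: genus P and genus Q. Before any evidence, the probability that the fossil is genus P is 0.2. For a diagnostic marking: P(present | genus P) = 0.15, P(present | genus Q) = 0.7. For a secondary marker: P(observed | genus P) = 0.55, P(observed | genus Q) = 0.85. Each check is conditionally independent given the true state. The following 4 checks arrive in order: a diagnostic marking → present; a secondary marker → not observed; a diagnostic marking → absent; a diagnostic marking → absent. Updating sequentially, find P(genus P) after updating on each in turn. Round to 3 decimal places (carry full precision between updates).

0.563

Each posterior becomes the prior for the next update.
After a diagnostic marking='present': P(genus P) = 0.15·0.2000 / (0.15·0.2000 + 0.7·0.8000) ≈ 0.0508
After a secondary marker='not observed': P(genus P) = 0.45·0.0508 / (0.45·0.0508 + 0.15·0.9492) ≈ 0.1385
After a diagnostic marking='absent': P(genus P) = 0.85·0.1385 / (0.85·0.1385 + 0.3·0.8615) ≈ 0.3129
After a diagnostic marking='absent': P(genus P) = 0.85·0.3129 / (0.85·0.3129 + 0.3·0.6871) ≈ 0.5634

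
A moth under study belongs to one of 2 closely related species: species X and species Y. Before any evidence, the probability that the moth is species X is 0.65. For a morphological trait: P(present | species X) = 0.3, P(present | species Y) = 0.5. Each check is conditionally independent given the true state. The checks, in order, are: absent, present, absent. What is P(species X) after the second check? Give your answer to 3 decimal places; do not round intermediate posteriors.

0.609

Apply Bayes' rule sequentially, carrying P(species X) forward.
After 'absent': P(species X) = 0.7·0.6500 / (0.7·0.6500 + 0.5·0.3500) ≈ 0.7222
After 'present': P(species X) = 0.3·0.7222 / (0.3·0.7222 + 0.5·0.2778) ≈ 0.6094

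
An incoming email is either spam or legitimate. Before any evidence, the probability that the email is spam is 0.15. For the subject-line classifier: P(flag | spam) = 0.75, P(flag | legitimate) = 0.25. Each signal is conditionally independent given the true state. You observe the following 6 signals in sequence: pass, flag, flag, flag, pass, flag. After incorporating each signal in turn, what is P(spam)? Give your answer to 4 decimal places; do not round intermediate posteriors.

0.6136

After 'pass': P(spam) = 0.25·0.1500 / (0.25·0.1500 + 0.75·0.8500) ≈ 0.0556
After 'flag': P(spam) = 0.75·0.0556 / (0.75·0.0556 + 0.25·0.9444) ≈ 0.1500
After 'flag': P(spam) = 0.75·0.1500 / (0.75·0.1500 + 0.25·0.8500) ≈ 0.3462
After 'flag': P(spam) = 0.75·0.3462 / (0.75·0.3462 + 0.25·0.6538) ≈ 0.6136
After 'pass': P(spam) = 0.25·0.6136 / (0.25·0.6136 + 0.75·0.3864) ≈ 0.3462
After 'flag': P(spam) = 0.75·0.3462 / (0.75·0.3462 + 0.25·0.6538) ≈ 0.6136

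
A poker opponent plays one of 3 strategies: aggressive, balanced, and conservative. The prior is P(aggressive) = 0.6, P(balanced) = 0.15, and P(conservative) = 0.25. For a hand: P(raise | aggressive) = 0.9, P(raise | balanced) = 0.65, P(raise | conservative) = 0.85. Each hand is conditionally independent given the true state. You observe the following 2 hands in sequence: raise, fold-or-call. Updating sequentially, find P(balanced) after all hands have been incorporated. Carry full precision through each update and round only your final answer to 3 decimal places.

Apply Bayes' rule sequentially, carrying P(balanced) forward.
After 'raise': normaliser = 0.9·0.6000 + 0.65·0.1500 + 0.85·0.2500; P(aggressive) ≈ 0.6353, P(balanced) ≈ 0.1147, P(conservative) ≈ 0.2500
After 'fold-or-call': normaliser = 0.1·0.6353 + 0.35·0.1147 + 0.15·0.2500; P(aggressive) ≈ 0.4500, P(balanced) ≈ 0.2844, P(conservative) ≈ 0.2656

0.284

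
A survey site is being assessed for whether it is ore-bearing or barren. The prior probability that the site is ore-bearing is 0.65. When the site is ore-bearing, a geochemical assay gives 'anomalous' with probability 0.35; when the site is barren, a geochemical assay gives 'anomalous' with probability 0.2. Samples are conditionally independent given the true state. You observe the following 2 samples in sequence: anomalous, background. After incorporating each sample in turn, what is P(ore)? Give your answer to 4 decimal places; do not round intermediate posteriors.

After 'anomalous': P(ore) = 0.35·0.6500 / (0.35·0.6500 + 0.2·0.3500) ≈ 0.7647
After 'background': P(ore) = 0.65·0.7647 / (0.65·0.7647 + 0.8·0.2353) ≈ 0.7253

0.7253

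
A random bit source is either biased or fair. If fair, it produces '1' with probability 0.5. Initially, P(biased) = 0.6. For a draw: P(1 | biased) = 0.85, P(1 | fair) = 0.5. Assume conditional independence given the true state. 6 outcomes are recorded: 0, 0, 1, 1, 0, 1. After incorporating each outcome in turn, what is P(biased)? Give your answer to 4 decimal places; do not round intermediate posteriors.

After '0': P(biased) = 0.15·0.6000 / (0.15·0.6000 + 0.5·0.4000) ≈ 0.3103
After '0': P(biased) = 0.15·0.3103 / (0.15·0.3103 + 0.5·0.6897) ≈ 0.1189
After '1': P(biased) = 0.85·0.1189 / (0.85·0.1189 + 0.5·0.8811) ≈ 0.1867
After '1': P(biased) = 0.85·0.1867 / (0.85·0.1867 + 0.5·0.8133) ≈ 0.2807
After '0': P(biased) = 0.15·0.2807 / (0.15·0.2807 + 0.5·0.7193) ≈ 0.1048
After '1': P(biased) = 0.85·0.1048 / (0.85·0.1048 + 0.5·0.8952) ≈ 0.1660

0.1660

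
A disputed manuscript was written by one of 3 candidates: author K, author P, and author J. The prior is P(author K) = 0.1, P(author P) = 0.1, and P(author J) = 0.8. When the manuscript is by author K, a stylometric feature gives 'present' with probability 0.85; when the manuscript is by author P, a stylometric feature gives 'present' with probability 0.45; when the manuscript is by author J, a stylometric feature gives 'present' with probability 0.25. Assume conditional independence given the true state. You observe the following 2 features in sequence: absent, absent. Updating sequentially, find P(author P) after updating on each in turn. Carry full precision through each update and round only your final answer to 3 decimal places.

0.063

Each posterior becomes the prior for the next update.
After 'absent': normaliser = 0.15·0.1000 + 0.55·0.1000 + 0.75·0.8000; P(author K) ≈ 0.0224, P(author P) ≈ 0.0821, P(author J) ≈ 0.8955
After 'absent': normaliser = 0.15·0.0224 + 0.55·0.0821 + 0.75·0.8955; P(author K) ≈ 0.0047, P(author P) ≈ 0.0627, P(author J) ≈ 0.9326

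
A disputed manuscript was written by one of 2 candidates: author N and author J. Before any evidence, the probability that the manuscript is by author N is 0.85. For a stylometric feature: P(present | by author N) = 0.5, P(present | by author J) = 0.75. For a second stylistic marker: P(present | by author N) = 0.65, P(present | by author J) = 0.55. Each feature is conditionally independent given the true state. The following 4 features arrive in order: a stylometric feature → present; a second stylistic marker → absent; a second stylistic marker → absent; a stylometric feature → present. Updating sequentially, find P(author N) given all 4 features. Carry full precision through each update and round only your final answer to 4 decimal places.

Each posterior becomes the prior for the next update.
After a stylometric feature='present': P(author N) = 0.5·0.8500 / (0.5·0.8500 + 0.75·0.1500) ≈ 0.7907
After a second stylistic marker='absent': P(author N) = 0.35·0.7907 / (0.35·0.7907 + 0.45·0.2093) ≈ 0.7461
After a second stylistic marker='absent': P(author N) = 0.35·0.7461 / (0.35·0.7461 + 0.45·0.2539) ≈ 0.6956
After a stylometric feature='present': P(author N) = 0.5·0.6956 / (0.5·0.6956 + 0.75·0.3044) ≈ 0.6037

0.6037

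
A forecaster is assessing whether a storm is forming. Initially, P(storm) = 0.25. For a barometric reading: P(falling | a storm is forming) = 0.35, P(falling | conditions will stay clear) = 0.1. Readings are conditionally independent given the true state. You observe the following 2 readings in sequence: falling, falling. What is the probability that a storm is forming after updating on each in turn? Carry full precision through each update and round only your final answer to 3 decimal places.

0.803

After 'falling': P(storm) = 0.35·0.2500 / (0.35·0.2500 + 0.1·0.7500) ≈ 0.5385
After 'falling': P(storm) = 0.35·0.5385 / (0.35·0.5385 + 0.1·0.4615) ≈ 0.8033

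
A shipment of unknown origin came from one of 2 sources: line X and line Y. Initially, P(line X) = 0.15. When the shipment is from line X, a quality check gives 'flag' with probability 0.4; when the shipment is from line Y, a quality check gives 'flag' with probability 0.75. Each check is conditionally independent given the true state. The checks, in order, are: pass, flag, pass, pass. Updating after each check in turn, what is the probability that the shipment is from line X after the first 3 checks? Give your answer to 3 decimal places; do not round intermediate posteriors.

After 'pass': P(line X) = 0.6·0.1500 / (0.6·0.1500 + 0.25·0.8500) ≈ 0.2975
After 'flag': P(line X) = 0.4·0.2975 / (0.4·0.2975 + 0.75·0.7025) ≈ 0.1843
After 'pass': P(line X) = 0.6·0.1843 / (0.6·0.1843 + 0.25·0.8157) ≈ 0.3515

0.352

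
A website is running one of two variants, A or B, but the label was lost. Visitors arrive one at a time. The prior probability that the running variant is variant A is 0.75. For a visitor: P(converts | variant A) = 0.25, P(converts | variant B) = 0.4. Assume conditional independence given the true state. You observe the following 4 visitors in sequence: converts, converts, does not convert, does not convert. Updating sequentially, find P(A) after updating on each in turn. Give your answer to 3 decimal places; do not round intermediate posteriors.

After 'converts': P(A) = 0.25·0.7500 / (0.25·0.7500 + 0.4·0.2500) ≈ 0.6522
After 'converts': P(A) = 0.25·0.6522 / (0.25·0.6522 + 0.4·0.3478) ≈ 0.5396
After 'does not convert': P(A) = 0.75·0.5396 / (0.75·0.5396 + 0.6·0.4604) ≈ 0.5943
After 'does not convert': P(A) = 0.75·0.5943 / (0.75·0.5943 + 0.6·0.4057) ≈ 0.6468

0.647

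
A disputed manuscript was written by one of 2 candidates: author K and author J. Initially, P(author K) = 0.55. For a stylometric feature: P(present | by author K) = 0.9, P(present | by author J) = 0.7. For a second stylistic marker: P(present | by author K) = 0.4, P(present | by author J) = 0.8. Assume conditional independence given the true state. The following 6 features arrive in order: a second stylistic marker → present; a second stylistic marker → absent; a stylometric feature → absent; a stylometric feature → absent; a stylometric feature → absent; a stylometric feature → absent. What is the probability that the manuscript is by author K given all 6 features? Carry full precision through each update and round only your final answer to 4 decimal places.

0.0221

Apply Bayes' rule sequentially, carrying P(author K) forward.
After a second stylistic marker='present': P(author K) = 0.4·0.5500 / (0.4·0.5500 + 0.8·0.4500) ≈ 0.3793
After a second stylistic marker='absent': P(author K) = 0.6·0.3793 / (0.6·0.3793 + 0.2·0.6207) ≈ 0.6471
After a stylometric feature='absent': P(author K) = 0.1·0.6471 / (0.1·0.6471 + 0.3·0.3529) ≈ 0.3793
After a stylometric feature='absent': P(author K) = 0.1·0.3793 / (0.1·0.3793 + 0.3·0.6207) ≈ 0.1692
After a stylometric feature='absent': P(author K) = 0.1·0.1692 / (0.1·0.1692 + 0.3·0.8308) ≈ 0.0636
After a stylometric feature='absent': P(author K) = 0.1·0.0636 / (0.1·0.0636 + 0.3·0.9364) ≈ 0.0221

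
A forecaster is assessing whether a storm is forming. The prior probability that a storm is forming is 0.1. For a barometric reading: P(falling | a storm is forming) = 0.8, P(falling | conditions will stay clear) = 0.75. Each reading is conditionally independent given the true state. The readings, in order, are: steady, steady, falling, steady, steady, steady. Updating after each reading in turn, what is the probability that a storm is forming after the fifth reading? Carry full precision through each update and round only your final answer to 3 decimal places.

0.046

After 'steady': P(storm) = 0.2·0.1000 / (0.2·0.1000 + 0.25·0.9000) ≈ 0.0816
After 'steady': P(storm) = 0.2·0.0816 / (0.2·0.0816 + 0.25·0.9184) ≈ 0.0664
After 'falling': P(storm) = 0.8·0.0664 / (0.8·0.0664 + 0.75·0.9336) ≈ 0.0705
After 'steady': P(storm) = 0.2·0.0705 / (0.2·0.0705 + 0.25·0.9295) ≈ 0.0572
After 'steady': P(storm) = 0.2·0.0572 / (0.2·0.0572 + 0.25·0.9428) ≈ 0.0463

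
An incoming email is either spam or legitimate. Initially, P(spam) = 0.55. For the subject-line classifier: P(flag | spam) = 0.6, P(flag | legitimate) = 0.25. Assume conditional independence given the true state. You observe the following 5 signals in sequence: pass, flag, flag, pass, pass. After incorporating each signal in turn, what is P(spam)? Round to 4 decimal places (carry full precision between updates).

After 'pass': P(spam) = 0.4·0.5500 / (0.4·0.5500 + 0.75·0.4500) ≈ 0.3946
After 'flag': P(spam) = 0.6·0.3946 / (0.6·0.3946 + 0.25·0.6054) ≈ 0.6101
After 'flag': P(spam) = 0.6·0.6101 / (0.6·0.6101 + 0.25·0.3899) ≈ 0.7897
After 'pass': P(spam) = 0.4·0.7897 / (0.4·0.7897 + 0.75·0.2103) ≈ 0.6669
After 'pass': P(spam) = 0.4·0.6669 / (0.4·0.6669 + 0.75·0.3331) ≈ 0.5164

0.5164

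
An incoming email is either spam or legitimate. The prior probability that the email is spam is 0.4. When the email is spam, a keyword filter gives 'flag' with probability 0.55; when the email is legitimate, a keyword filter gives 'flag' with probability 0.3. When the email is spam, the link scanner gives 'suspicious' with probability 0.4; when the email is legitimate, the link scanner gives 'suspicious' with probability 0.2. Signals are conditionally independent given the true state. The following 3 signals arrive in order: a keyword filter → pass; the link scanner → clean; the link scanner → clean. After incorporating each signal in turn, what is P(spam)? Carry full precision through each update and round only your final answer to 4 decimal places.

0.1942

After a keyword filter='pass': P(spam) = 0.45·0.4000 / (0.45·0.4000 + 0.7·0.6000) ≈ 0.3000
After the link scanner='clean': P(spam) = 0.6·0.3000 / (0.6·0.3000 + 0.8·0.7000) ≈ 0.2432
After the link scanner='clean': P(spam) = 0.6·0.2432 / (0.6·0.2432 + 0.8·0.7568) ≈ 0.1942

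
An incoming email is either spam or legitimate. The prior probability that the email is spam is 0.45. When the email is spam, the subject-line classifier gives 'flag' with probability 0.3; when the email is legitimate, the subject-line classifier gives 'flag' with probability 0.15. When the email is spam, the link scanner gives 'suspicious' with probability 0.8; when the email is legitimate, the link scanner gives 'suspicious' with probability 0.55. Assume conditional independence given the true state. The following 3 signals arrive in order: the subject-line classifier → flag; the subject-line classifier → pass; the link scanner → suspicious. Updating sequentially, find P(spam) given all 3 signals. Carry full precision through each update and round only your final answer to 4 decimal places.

0.6622

After the subject-line classifier='flag': P(spam) = 0.3·0.4500 / (0.3·0.4500 + 0.15·0.5500) ≈ 0.6207
After the subject-line classifier='pass': P(spam) = 0.7·0.6207 / (0.7·0.6207 + 0.85·0.3793) ≈ 0.5740
After the link scanner='suspicious': P(spam) = 0.8·0.5740 / (0.8·0.5740 + 0.55·0.4260) ≈ 0.6622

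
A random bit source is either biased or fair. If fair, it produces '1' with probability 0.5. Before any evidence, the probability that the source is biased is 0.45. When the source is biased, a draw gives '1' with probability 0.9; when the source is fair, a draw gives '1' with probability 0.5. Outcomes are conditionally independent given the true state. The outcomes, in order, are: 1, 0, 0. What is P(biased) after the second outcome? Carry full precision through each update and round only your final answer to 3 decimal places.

0.228

After '1': P(biased) = 0.9·0.4500 / (0.9·0.4500 + 0.5·0.5500) ≈ 0.5956
After '0': P(biased) = 0.1·0.5956 / (0.1·0.5956 + 0.5·0.4044) ≈ 0.2275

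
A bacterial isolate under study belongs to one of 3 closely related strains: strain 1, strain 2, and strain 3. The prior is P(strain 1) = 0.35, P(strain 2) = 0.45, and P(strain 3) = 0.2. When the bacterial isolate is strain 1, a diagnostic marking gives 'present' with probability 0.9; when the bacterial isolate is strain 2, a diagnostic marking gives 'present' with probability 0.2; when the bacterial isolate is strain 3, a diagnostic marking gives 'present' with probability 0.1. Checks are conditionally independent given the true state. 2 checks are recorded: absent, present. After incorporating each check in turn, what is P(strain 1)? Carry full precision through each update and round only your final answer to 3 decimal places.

After 'absent': normaliser = 0.1·0.3500 + 0.8·0.4500 + 0.9·0.2000; P(strain 1) ≈ 0.0609, P(strain 2) ≈ 0.6261, P(strain 3) ≈ 0.3130
After 'present': normaliser = 0.9·0.0609 + 0.2·0.6261 + 0.1·0.3130; P(strain 1) ≈ 0.2593, P(strain 2) ≈ 0.5926, P(strain 3) ≈ 0.1481

0.259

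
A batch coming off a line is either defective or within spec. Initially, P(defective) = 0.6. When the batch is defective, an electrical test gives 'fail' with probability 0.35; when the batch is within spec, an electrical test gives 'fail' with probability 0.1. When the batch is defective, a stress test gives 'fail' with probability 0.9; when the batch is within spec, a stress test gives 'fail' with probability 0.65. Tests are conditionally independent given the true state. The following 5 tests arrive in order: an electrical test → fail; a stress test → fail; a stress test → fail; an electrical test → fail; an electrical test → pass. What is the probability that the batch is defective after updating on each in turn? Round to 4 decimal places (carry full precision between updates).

Apply Bayes' rule sequentially, carrying P(defective) forward.
After an electrical test='fail': P(defective) = 0.35·0.6000 / (0.35·0.6000 + 0.1·0.4000) ≈ 0.8400
After a stress test='fail': P(defective) = 0.9·0.8400 / (0.9·0.8400 + 0.65·0.1600) ≈ 0.8791
After a stress test='fail': P(defective) = 0.9·0.8791 / (0.9·0.8791 + 0.65·0.1209) ≈ 0.9096
After an electrical test='fail': P(defective) = 0.35·0.9096 / (0.35·0.9096 + 0.1·0.0904) ≈ 0.9724
After an electrical test='pass': P(defective) = 0.65·0.9724 / (0.65·0.9724 + 0.9·0.0276) ≈ 0.9622

0.9622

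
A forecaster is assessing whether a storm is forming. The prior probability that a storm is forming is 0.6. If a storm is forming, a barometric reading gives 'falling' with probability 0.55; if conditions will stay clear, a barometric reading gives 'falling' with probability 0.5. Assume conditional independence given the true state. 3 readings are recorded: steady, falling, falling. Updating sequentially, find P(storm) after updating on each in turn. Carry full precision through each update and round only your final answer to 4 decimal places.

0.6203

After 'steady': P(storm) = 0.45·0.6000 / (0.45·0.6000 + 0.5·0.4000) ≈ 0.5745
After 'falling': P(storm) = 0.55·0.5745 / (0.55·0.5745 + 0.5·0.4255) ≈ 0.5976
After 'falling': P(storm) = 0.55·0.5976 / (0.55·0.5976 + 0.5·0.4024) ≈ 0.6203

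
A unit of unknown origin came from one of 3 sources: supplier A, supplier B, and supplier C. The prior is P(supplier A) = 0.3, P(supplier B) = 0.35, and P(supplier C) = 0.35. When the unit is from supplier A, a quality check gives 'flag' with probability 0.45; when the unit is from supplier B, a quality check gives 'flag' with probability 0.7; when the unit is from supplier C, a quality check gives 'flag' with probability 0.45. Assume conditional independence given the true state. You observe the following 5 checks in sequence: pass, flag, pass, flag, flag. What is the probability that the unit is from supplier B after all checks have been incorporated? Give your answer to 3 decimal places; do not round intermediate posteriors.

0.376

After 'pass': normaliser = 0.55·0.3000 + 0.3·0.3500 + 0.55·0.3500; P(supplier A) ≈ 0.3568, P(supplier B) ≈ 0.2270, P(supplier C) ≈ 0.4162
After 'flag': normaliser = 0.45·0.3568 + 0.7·0.2270 + 0.45·0.4162; P(supplier A) ≈ 0.3168, P(supplier B) ≈ 0.3136, P(supplier C) ≈ 0.3696
After 'pass': normaliser = 0.55·0.3168 + 0.3·0.3136 + 0.55·0.3696; P(supplier A) ≈ 0.3695, P(supplier B) ≈ 0.1995, P(supplier C) ≈ 0.4310
After 'flag': normaliser = 0.45·0.3695 + 0.7·0.1995 + 0.45·0.4310; P(supplier A) ≈ 0.3326, P(supplier B) ≈ 0.2794, P(supplier C) ≈ 0.3880
After 'flag': normaliser = 0.45·0.3326 + 0.7·0.2794 + 0.45·0.3880; P(supplier A) ≈ 0.2879, P(supplier B) ≈ 0.3762, P(supplier C) ≈ 0.3359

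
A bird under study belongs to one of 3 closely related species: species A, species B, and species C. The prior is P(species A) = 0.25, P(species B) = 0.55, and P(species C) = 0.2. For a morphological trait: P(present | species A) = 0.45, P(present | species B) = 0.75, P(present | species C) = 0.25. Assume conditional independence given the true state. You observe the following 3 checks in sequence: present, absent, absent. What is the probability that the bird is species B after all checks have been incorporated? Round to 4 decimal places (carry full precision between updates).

After 'present': normaliser = 0.45·0.2500 + 0.75·0.5500 + 0.25·0.2000; P(species A) ≈ 0.1957, P(species B) ≈ 0.7174, P(species C) ≈ 0.0870
After 'absent': normaliser = 0.55·0.1957 + 0.25·0.7174 + 0.75·0.0870; P(species A) ≈ 0.3056, P(species B) ≈ 0.5093, P(species C) ≈ 0.1852
After 'absent': normaliser = 0.55·0.3056 + 0.25·0.5093 + 0.75·0.1852; P(species A) ≈ 0.3870, P(species B) ≈ 0.2932, P(species C) ≈ 0.3198

0.2932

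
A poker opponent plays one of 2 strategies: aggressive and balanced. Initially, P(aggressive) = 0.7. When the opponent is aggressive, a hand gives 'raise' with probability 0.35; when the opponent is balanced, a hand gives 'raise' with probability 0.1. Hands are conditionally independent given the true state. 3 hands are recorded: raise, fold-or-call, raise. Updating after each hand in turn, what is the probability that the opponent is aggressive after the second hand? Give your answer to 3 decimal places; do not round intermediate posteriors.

Apply Bayes' rule sequentially, carrying P(aggressive) forward.
After 'raise': P(aggressive) = 0.35·0.7000 / (0.35·0.7000 + 0.1·0.3000) ≈ 0.8909
After 'fold-or-call': P(aggressive) = 0.65·0.8909 / (0.65·0.8909 + 0.9·0.1091) ≈ 0.8550

0.855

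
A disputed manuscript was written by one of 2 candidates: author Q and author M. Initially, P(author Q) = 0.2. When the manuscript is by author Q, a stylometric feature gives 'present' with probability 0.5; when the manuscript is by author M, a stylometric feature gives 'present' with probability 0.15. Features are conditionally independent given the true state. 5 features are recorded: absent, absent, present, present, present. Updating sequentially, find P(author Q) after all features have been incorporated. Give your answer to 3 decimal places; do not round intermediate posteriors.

After 'absent': P(author Q) = 0.5·0.2000 / (0.5·0.2000 + 0.85·0.8000) ≈ 0.1282
After 'absent': P(author Q) = 0.5·0.1282 / (0.5·0.1282 + 0.85·0.8718) ≈ 0.0796
After 'present': P(author Q) = 0.5·0.0796 / (0.5·0.0796 + 0.15·0.9204) ≈ 0.2238
After 'present': P(author Q) = 0.5·0.2238 / (0.5·0.2238 + 0.15·0.7762) ≈ 0.4901
After 'present': P(author Q) = 0.5·0.4901 / (0.5·0.4901 + 0.15·0.5099) ≈ 0.7621

0.762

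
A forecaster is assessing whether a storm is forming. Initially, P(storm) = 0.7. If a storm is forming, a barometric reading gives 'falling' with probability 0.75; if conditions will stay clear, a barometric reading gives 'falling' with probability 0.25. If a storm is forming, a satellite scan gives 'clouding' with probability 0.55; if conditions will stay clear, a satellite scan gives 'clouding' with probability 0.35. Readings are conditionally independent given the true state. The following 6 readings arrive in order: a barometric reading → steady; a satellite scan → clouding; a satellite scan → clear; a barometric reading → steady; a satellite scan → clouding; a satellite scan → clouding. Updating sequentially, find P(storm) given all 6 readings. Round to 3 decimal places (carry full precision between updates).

0.411

After a barometric reading='steady': P(storm) = 0.25·0.7000 / (0.25·0.7000 + 0.75·0.3000) ≈ 0.4375
After a satellite scan='clouding': P(storm) = 0.55·0.4375 / (0.55·0.4375 + 0.35·0.5625) ≈ 0.5500
After a satellite scan='clear': P(storm) = 0.45·0.5500 / (0.45·0.5500 + 0.65·0.4500) ≈ 0.4583
After a barometric reading='steady': P(storm) = 0.25·0.4583 / (0.25·0.4583 + 0.75·0.5417) ≈ 0.2200
After a satellite scan='clouding': P(storm) = 0.55·0.2200 / (0.55·0.2200 + 0.35·0.7800) ≈ 0.3071
After a satellite scan='clouding': P(storm) = 0.55·0.3071 / (0.55·0.3071 + 0.35·0.6929) ≈ 0.4105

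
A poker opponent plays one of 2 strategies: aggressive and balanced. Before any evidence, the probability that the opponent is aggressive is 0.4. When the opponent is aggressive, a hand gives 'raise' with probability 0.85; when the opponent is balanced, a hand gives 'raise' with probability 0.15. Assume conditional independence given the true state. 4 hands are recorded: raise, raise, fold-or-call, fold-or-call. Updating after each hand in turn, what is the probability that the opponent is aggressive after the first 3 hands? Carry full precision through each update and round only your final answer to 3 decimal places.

0.791

After 'raise': P(aggressive) = 0.85·0.4000 / (0.85·0.4000 + 0.15·0.6000) ≈ 0.7907
After 'raise': P(aggressive) = 0.85·0.7907 / (0.85·0.7907 + 0.15·0.2093) ≈ 0.9554
After 'fold-or-call': P(aggressive) = 0.15·0.9554 / (0.15·0.9554 + 0.85·0.0446) ≈ 0.7907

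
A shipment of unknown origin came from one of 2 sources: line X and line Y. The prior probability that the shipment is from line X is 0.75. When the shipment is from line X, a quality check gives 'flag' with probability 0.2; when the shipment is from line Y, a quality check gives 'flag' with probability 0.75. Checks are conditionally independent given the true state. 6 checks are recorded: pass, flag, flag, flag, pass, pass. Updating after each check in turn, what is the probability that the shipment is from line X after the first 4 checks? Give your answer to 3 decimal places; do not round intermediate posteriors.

After 'pass': P(line X) = 0.8·0.7500 / (0.8·0.7500 + 0.25·0.2500) ≈ 0.9057
After 'flag': P(line X) = 0.2·0.9057 / (0.2·0.9057 + 0.75·0.0943) ≈ 0.7191
After 'flag': P(line X) = 0.2·0.7191 / (0.2·0.7191 + 0.75·0.2809) ≈ 0.4057
After 'flag': P(line X) = 0.2·0.4057 / (0.2·0.4057 + 0.75·0.5943) ≈ 0.1540

0.154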